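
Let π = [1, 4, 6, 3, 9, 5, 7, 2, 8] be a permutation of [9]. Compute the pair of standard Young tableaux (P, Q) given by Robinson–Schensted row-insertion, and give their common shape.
P = [1, 2, 5, 7, 8] / [3, 6, 9] / [4];  Q = [1, 2, 3, 5, 9] / [4, 6, 7] / [8];  common shape = (5, 3, 1)

Row-insert the values π_1, π_2, … into P one at a time, bumping the leftmost entry strictly greater than the inserted value down to the next row. The recording tableau Q records, in position (i, j), the step at which that cell was added to P.
  Insert 1 (step 1): P = [1];  Q = [1]
  Insert 4 (step 2): P = [1, 4];  Q = [1, 2]
  Insert 6 (step 3): P = [1, 4, 6];  Q = [1, 2, 3]
  Insert 3 (step 4): P = [1, 3, 6] / [4];  Q = [1, 2, 3] / [4]
  Insert 9 (step 5): P = [1, 3, 6, 9] / [4];  Q = [1, 2, 3, 5] / [4]
  Insert 5 (step 6): P = [1, 3, 5, 9] / [4, 6];  Q = [1, 2, 3, 5] / [4, 6]
  Insert 7 (step 7): P = [1, 3, 5, 7] / [4, 6, 9];  Q = [1, 2, 3, 5] / [4, 6, 7]
  Insert 2 (step 8): P = [1, 2, 5, 7] / [3, 6, 9] / [4];  Q = [1, 2, 3, 5] / [4, 6, 7] / [8]
  Insert 8 (step 9): P = [1, 2, 5, 7, 8] / [3, 6, 9] / [4];  Q = [1, 2, 3, 5, 9] / [4, 6, 7] / [8]
Final shape: (5, 3, 1).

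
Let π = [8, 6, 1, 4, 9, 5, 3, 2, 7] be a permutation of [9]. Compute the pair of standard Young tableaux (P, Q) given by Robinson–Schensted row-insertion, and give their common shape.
P = [1, 2, 5, 7] / [3, 9] / [4] / [6] / [8];  Q = [1, 4, 5, 9] / [2, 6] / [3] / [7] / [8];  common shape = (4, 2, 1, 1, 1)

Row-insert the values π_1, π_2, … into P one at a time, bumping the leftmost entry strictly greater than the inserted value down to the next row. The recording tableau Q records, in position (i, j), the step at which that cell was added to P.
  Insert 8 (step 1): P = [8];  Q = [1]
  Insert 6 (step 2): P = [6] / [8];  Q = [1] / [2]
  Insert 1 (step 3): P = [1] / [6] / [8];  Q = [1] / [2] / [3]
  Insert 4 (step 4): P = [1, 4] / [6] / [8];  Q = [1, 4] / [2] / [3]
  Insert 9 (step 5): P = [1, 4, 9] / [6] / [8];  Q = [1, 4, 5] / [2] / [3]
  Insert 5 (step 6): P = [1, 4, 5] / [6, 9] / [8];  Q = [1, 4, 5] / [2, 6] / [3]
  Insert 3 (step 7): P = [1, 3, 5] / [4, 9] / [6] / [8];  Q = [1, 4, 5] / [2, 6] / [3] / [7]
  Insert 2 (step 8): P = [1, 2, 5] / [3, 9] / [4] / [6] / [8];  Q = [1, 4, 5] / [2, 6] / [3] / [7] / [8]
  Insert 7 (step 9): P = [1, 2, 5, 7] / [3, 9] / [4] / [6] / [8];  Q = [1, 4, 5, 9] / [2, 6] / [3] / [7] / [8]
Final shape: (4, 2, 1, 1, 1).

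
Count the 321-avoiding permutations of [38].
C_38 = 176733862787006701400

These 321-avoiding permutations are counted by the Catalan number C_n = (1/(n + 1)) · C(2n, n). For n = 38: C_38 = (1/39) · C(76, 38) = 6892620648693261354600/39 = 176733862787006701400.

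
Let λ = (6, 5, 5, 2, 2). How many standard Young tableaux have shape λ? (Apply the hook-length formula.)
# SYT of shape (6, 5, 5, 2, 2) = 55426800

Hook-length formula: f^λ = n! / Π hook(c), product over all cells c of the Young diagram. For λ = (6, 5, 5, 2, 2), n = 20 boxes. Hook lengths by row (left-to-right, top-to-bottom): [10, 9, 6, 5, 4, 1]; [8, 7, 4, 3, 2]; [7, 6, 3, 2, 1]; [3, 2]; [2, 1]. Product of hooks = 43893964800. So f^λ = 20! / 43893964800 = 2432902008176640000 / 43893964800 = 55426800.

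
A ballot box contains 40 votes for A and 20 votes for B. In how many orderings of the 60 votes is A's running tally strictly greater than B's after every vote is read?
Strict-lead orderings = 1397281501935165

Total orderings of the 60 votes with 40 for A: C(60, 40) = 4191844505805495. By the Bertrand ballot formula (Cycle Lemma / reflection principle), the number of orderings in which A is strictly ahead of B throughout is (p − q)/(p + q) · C(p + q, p) = (40 − 20)/(40 + 20) · 4191844505805495 = 1397281501935165.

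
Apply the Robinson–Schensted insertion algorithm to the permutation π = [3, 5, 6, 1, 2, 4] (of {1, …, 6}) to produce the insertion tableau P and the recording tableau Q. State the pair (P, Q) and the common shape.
P = [1, 2, 4] / [3, 5, 6];  Q = [1, 2, 3] / [4, 5, 6];  common shape = (3, 3)

Row-insert the values π_1, π_2, … into P one at a time, bumping the leftmost entry strictly greater than the inserted value down to the next row. The recording tableau Q records, in position (i, j), the step at which that cell was added to P.
  Insert 3 (step 1): P = [3];  Q = [1]
  Insert 5 (step 2): P = [3, 5];  Q = [1, 2]
  Insert 6 (step 3): P = [3, 5, 6];  Q = [1, 2, 3]
  Insert 1 (step 4): P = [1, 5, 6] / [3];  Q = [1, 2, 3] / [4]
  Insert 2 (step 5): P = [1, 2, 6] / [3, 5];  Q = [1, 2, 3] / [4, 5]
  Insert 4 (step 6): P = [1, 2, 4] / [3, 5, 6];  Q = [1, 2, 3] / [4, 5, 6]
Final shape: (3, 3).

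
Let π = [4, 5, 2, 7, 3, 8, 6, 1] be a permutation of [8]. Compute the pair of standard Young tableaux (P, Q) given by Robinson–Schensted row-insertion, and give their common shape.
P = [1, 3, 6, 8] / [2, 5, 7] / [4];  Q = [1, 2, 4, 6] / [3, 5, 7] / [8];  common shape = (4, 3, 1)

Row-insert the values π_1, π_2, … into P one at a time, bumping the leftmost entry strictly greater than the inserted value down to the next row. The recording tableau Q records, in position (i, j), the step at which that cell was added to P.
  Insert 4 (step 1): P = [4];  Q = [1]
  Insert 5 (step 2): P = [4, 5];  Q = [1, 2]
  Insert 2 (step 3): P = [2, 5] / [4];  Q = [1, 2] / [3]
  Insert 7 (step 4): P = [2, 5, 7] / [4];  Q = [1, 2, 4] / [3]
  Insert 3 (step 5): P = [2, 3, 7] / [4, 5];  Q = [1, 2, 4] / [3, 5]
  Insert 8 (step 6): P = [2, 3, 7, 8] / [4, 5];  Q = [1, 2, 4, 6] / [3, 5]
  Insert 6 (step 7): P = [2, 3, 6, 8] / [4, 5, 7];  Q = [1, 2, 4, 6] / [3, 5, 7]
  Insert 1 (step 8): P = [1, 3, 6, 8] / [2, 5, 7] / [4];  Q = [1, 2, 4, 6] / [3, 5, 7] / [8]
Final shape: (4, 3, 1).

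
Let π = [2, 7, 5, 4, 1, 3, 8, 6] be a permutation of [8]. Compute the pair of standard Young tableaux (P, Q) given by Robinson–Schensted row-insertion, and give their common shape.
P = [1, 3, 6] / [2, 4, 8] / [5] / [7];  Q = [1, 2, 7] / [3, 6, 8] / [4] / [5];  common shape = (3, 3, 1, 1)

Row-insert the values π_1, π_2, … into P one at a time, bumping the leftmost entry strictly greater than the inserted value down to the next row. The recording tableau Q records, in position (i, j), the step at which that cell was added to P.
  Insert 2 (step 1): P = [2];  Q = [1]
  Insert 7 (step 2): P = [2, 7];  Q = [1, 2]
  Insert 5 (step 3): P = [2, 5] / [7];  Q = [1, 2] / [3]
  Insert 4 (step 4): P = [2, 4] / [5] / [7];  Q = [1, 2] / [3] / [4]
  Insert 1 (step 5): P = [1, 4] / [2] / [5] / [7];  Q = [1, 2] / [3] / [4] / [5]
  Insert 3 (step 6): P = [1, 3] / [2, 4] / [5] / [7];  Q = [1, 2] / [3, 6] / [4] / [5]
  Insert 8 (step 7): P = [1, 3, 8] / [2, 4] / [5] / [7];  Q = [1, 2, 7] / [3, 6] / [4] / [5]
  Insert 6 (step 8): P = [1, 3, 6] / [2, 4, 8] / [5] / [7];  Q = [1, 2, 7] / [3, 6, 8] / [4] / [5]
Final shape: (3, 3, 1, 1).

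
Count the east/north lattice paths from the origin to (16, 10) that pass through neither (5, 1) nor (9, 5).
Number of paths = 3051031

Inclusion–exclusion. Total paths: C(26, 16) = 5311735. Through P₁: C(6, 5)·C(20, 11) = 1007760. Through P₂: C(14, 9)·C(12, 7) = 1585584. Since P₁ is strictly southwest of P₂, a monotone path through both must visit P₁ then P₂; paths through both = C(6, 5)·C(8, 4)·C(12, 7) = 332640. Avoid both = 5311735 − 1007760 − 1585584 + 332640 = 3051031.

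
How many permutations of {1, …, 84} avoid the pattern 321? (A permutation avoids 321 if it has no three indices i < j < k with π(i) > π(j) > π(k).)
C_84 = 270557451039395118028642463289168566420671280440

These 321-avoiding permutations are counted by the Catalan number C_n = (1/(n + 1)) · C(2n, n). For n = 84: C_84 = (1/85) · C(168, 84) = 22997383338348585032434609379579328145757058837400/85 = 270557451039395118028642463289168566420671280440.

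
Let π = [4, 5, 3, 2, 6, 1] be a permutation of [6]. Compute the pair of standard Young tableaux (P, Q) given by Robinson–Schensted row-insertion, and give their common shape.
P = [1, 5, 6] / [2] / [3] / [4];  Q = [1, 2, 5] / [3] / [4] / [6];  common shape = (3, 1, 1, 1)

Row-insert the values π_1, π_2, … into P one at a time, bumping the leftmost entry strictly greater than the inserted value down to the next row. The recording tableau Q records, in position (i, j), the step at which that cell was added to P.
  Insert 4 (step 1): P = [4];  Q = [1]
  Insert 5 (step 2): P = [4, 5];  Q = [1, 2]
  Insert 3 (step 3): P = [3, 5] / [4];  Q = [1, 2] / [3]
  Insert 2 (step 4): P = [2, 5] / [3] / [4];  Q = [1, 2] / [3] / [4]
  Insert 6 (step 5): P = [2, 5, 6] / [3] / [4];  Q = [1, 2, 5] / [3] / [4]
  Insert 1 (step 6): P = [1, 5, 6] / [2] / [3] / [4];  Q = [1, 2, 5] / [3] / [4] / [6]
Final shape: (3, 1, 1, 1).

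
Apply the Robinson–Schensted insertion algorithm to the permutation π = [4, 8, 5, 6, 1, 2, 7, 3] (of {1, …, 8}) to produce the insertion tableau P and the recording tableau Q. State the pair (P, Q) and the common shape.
P = [1, 2, 3, 7] / [4, 5, 6] / [8];  Q = [1, 2, 4, 7] / [3, 6, 8] / [5];  common shape = (4, 3, 1)

Row-insert the values π_1, π_2, … into P one at a time, bumping the leftmost entry strictly greater than the inserted value down to the next row. The recording tableau Q records, in position (i, j), the step at which that cell was added to P.
  Insert 4 (step 1): P = [4];  Q = [1]
  Insert 8 (step 2): P = [4, 8];  Q = [1, 2]
  Insert 5 (step 3): P = [4, 5] / [8];  Q = [1, 2] / [3]
  Insert 6 (step 4): P = [4, 5, 6] / [8];  Q = [1, 2, 4] / [3]
  Insert 1 (step 5): P = [1, 5, 6] / [4] / [8];  Q = [1, 2, 4] / [3] / [5]
  Insert 2 (step 6): P = [1, 2, 6] / [4, 5] / [8];  Q = [1, 2, 4] / [3, 6] / [5]
  Insert 7 (step 7): P = [1, 2, 6, 7] / [4, 5] / [8];  Q = [1, 2, 4, 7] / [3, 6] / [5]
  Insert 3 (step 8): P = [1, 2, 3, 7] / [4, 5, 6] / [8];  Q = [1, 2, 4, 7] / [3, 6, 8] / [5]
Final shape: (4, 3, 1).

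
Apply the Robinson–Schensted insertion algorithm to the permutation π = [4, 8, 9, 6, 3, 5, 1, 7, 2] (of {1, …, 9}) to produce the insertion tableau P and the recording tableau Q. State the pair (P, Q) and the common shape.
P = [1, 2, 7] / [3, 5, 9] / [4, 6] / [8];  Q = [1, 2, 3] / [4, 6, 8] / [5, 9] / [7];  common shape = (3, 3, 2, 1)

Row-insert the values π_1, π_2, … into P one at a time, bumping the leftmost entry strictly greater than the inserted value down to the next row. The recording tableau Q records, in position (i, j), the step at which that cell was added to P.
  Insert 4 (step 1): P = [4];  Q = [1]
  Insert 8 (step 2): P = [4, 8];  Q = [1, 2]
  Insert 9 (step 3): P = [4, 8, 9];  Q = [1, 2, 3]
  Insert 6 (step 4): P = [4, 6, 9] / [8];  Q = [1, 2, 3] / [4]
  Insert 3 (step 5): P = [3, 6, 9] / [4] / [8];  Q = [1, 2, 3] / [4] / [5]
  Insert 5 (step 6): P = [3, 5, 9] / [4, 6] / [8];  Q = [1, 2, 3] / [4, 6] / [5]
  Insert 1 (step 7): P = [1, 5, 9] / [3, 6] / [4] / [8];  Q = [1, 2, 3] / [4, 6] / [5] / [7]
  Insert 7 (step 8): P = [1, 5, 7] / [3, 6, 9] / [4] / [8];  Q = [1, 2, 3] / [4, 6, 8] / [5] / [7]
  Insert 2 (step 9): P = [1, 2, 7] / [3, 5, 9] / [4, 6] / [8];  Q = [1, 2, 3] / [4, 6, 8] / [5, 9] / [7]
Final shape: (3, 3, 2, 1).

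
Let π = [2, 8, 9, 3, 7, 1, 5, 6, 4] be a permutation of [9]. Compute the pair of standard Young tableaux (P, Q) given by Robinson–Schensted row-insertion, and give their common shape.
P = [1, 3, 4, 6] / [2, 5] / [7, 9] / [8];  Q = [1, 2, 3, 8] / [4, 5] / [6, 7] / [9];  common shape = (4, 2, 2, 1)

Row-insert the values π_1, π_2, … into P one at a time, bumping the leftmost entry strictly greater than the inserted value down to the next row. The recording tableau Q records, in position (i, j), the step at which that cell was added to P.
  Insert 2 (step 1): P = [2];  Q = [1]
  Insert 8 (step 2): P = [2, 8];  Q = [1, 2]
  Insert 9 (step 3): P = [2, 8, 9];  Q = [1, 2, 3]
  Insert 3 (step 4): P = [2, 3, 9] / [8];  Q = [1, 2, 3] / [4]
  Insert 7 (step 5): P = [2, 3, 7] / [8, 9];  Q = [1, 2, 3] / [4, 5]
  Insert 1 (step 6): P = [1, 3, 7] / [2, 9] / [8];  Q = [1, 2, 3] / [4, 5] / [6]
  Insert 5 (step 7): P = [1, 3, 5] / [2, 7] / [8, 9];  Q = [1, 2, 3] / [4, 5] / [6, 7]
  Insert 6 (step 8): P = [1, 3, 5, 6] / [2, 7] / [8, 9];  Q = [1, 2, 3, 8] / [4, 5] / [6, 7]
  Insert 4 (step 9): P = [1, 3, 4, 6] / [2, 5] / [7, 9] / [8];  Q = [1, 2, 3, 8] / [4, 5] / [6, 7] / [9]
Final shape: (4, 2, 2, 1).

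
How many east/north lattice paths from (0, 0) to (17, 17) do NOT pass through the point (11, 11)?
Number of paths = 1681787052

Total paths from (0, 0) to (17, 17): C(34, 17) = 2333606220. Paths through (11, 11): (paths (0, 0) → (11, 11)) × (paths (11, 11) → (17, 17)) = C(22, 11) · C(12, 6) = 705432 · 924 = 651819168. Avoidance count = 2333606220 − 651819168 = 1681787052.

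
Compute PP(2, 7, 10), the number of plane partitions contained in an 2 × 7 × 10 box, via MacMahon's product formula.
PP(2, 7, 10) = 77364144

Evaluate the triple product over i = 1..2, j = 1..7, k = 1..10. The factors are (2/1) · (3/2) · (4/3) · (5/4) · (6/5) · (7/6) · (8/7) · (9/8) · … (140 factors total). The numerators and denominators telescope so the product is an integer; carrying out the multiplication exactly gives PP(2, 7, 10) = 77364144.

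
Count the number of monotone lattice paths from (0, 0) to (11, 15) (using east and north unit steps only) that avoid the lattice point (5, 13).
Number of paths = 7486256

Total paths from (0, 0) to (11, 15): C(26, 11) = 7726160. Paths through (5, 13): (paths (0, 0) → (5, 13)) × (paths (5, 13) → (11, 15)) = C(18, 5) · C(8, 6) = 8568 · 28 = 239904. Avoidance count = 7726160 − 239904 = 7486256.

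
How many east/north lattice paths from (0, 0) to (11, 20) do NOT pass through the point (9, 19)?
Number of paths = 63951615

Total paths from (0, 0) to (11, 20): C(31, 11) = 84672315. Paths through (9, 19): (paths (0, 0) → (9, 19)) × (paths (9, 19) → (11, 20)) = C(28, 9) · C(3, 2) = 6906900 · 3 = 20720700. Avoidance count = 84672315 − 20720700 = 63951615.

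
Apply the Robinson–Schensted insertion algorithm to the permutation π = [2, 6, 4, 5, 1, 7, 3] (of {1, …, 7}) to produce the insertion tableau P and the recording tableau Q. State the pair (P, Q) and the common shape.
P = [1, 3, 5, 7] / [2, 4] / [6];  Q = [1, 2, 4, 6] / [3, 7] / [5];  common shape = (4, 2, 1)

Row-insert the values π_1, π_2, … into P one at a time, bumping the leftmost entry strictly greater than the inserted value down to the next row. The recording tableau Q records, in position (i, j), the step at which that cell was added to P.
  Insert 2 (step 1): P = [2];  Q = [1]
  Insert 6 (step 2): P = [2, 6];  Q = [1, 2]
  Insert 4 (step 3): P = [2, 4] / [6];  Q = [1, 2] / [3]
  Insert 5 (step 4): P = [2, 4, 5] / [6];  Q = [1, 2, 4] / [3]
  Insert 1 (step 5): P = [1, 4, 5] / [2] / [6];  Q = [1, 2, 4] / [3] / [5]
  Insert 7 (step 6): P = [1, 4, 5, 7] / [2] / [6];  Q = [1, 2, 4, 6] / [3] / [5]
  Insert 3 (step 7): P = [1, 3, 5, 7] / [2, 4] / [6];  Q = [1, 2, 4, 6] / [3, 7] / [5]
Final shape: (4, 2, 1).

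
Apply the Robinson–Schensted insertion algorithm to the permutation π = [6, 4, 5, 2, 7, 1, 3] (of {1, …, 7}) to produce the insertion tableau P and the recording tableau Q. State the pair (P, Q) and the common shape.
P = [1, 3, 7] / [2, 5] / [4] / [6];  Q = [1, 3, 5] / [2, 7] / [4] / [6];  common shape = (3, 2, 1, 1)

Row-insert the values π_1, π_2, … into P one at a time, bumping the leftmost entry strictly greater than the inserted value down to the next row. The recording tableau Q records, in position (i, j), the step at which that cell was added to P.
  Insert 6 (step 1): P = [6];  Q = [1]
  Insert 4 (step 2): P = [4] / [6];  Q = [1] / [2]
  Insert 5 (step 3): P = [4, 5] / [6];  Q = [1, 3] / [2]
  Insert 2 (step 4): P = [2, 5] / [4] / [6];  Q = [1, 3] / [2] / [4]
  Insert 7 (step 5): P = [2, 5, 7] / [4] / [6];  Q = [1, 3, 5] / [2] / [4]
  Insert 1 (step 6): P = [1, 5, 7] / [2] / [4] / [6];  Q = [1, 3, 5] / [2] / [4] / [6]
  Insert 3 (step 7): P = [1, 3, 7] / [2, 5] / [4] / [6];  Q = [1, 3, 5] / [2, 7] / [4] / [6]
Final shape: (3, 2, 1, 1).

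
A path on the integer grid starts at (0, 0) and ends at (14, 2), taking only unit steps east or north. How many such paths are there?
Number of paths = 120

A monotone lattice path from (0, 0) to (14, 2) consists of 14 east steps and 2 north steps in some order, so it is determined by which 14 of the 16 steps are east. The count is C(16, 14) = 120.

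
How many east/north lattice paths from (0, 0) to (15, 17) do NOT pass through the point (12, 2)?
Number of paths = 565648464

Total paths from (0, 0) to (15, 17): C(32, 15) = 565722720. Paths through (12, 2): (paths (0, 0) → (12, 2)) × (paths (12, 2) → (15, 17)) = C(14, 12) · C(18, 3) = 91 · 816 = 74256. Avoidance count = 565722720 − 74256 = 565648464.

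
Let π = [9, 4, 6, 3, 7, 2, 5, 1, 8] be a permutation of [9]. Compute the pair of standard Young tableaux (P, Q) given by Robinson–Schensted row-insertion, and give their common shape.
P = [1, 5, 7, 8] / [2, 6] / [3] / [4] / [9];  Q = [1, 3, 5, 9] / [2, 7] / [4] / [6] / [8];  common shape = (4, 2, 1, 1, 1)

Row-insert the values π_1, π_2, … into P one at a time, bumping the leftmost entry strictly greater than the inserted value down to the next row. The recording tableau Q records, in position (i, j), the step at which that cell was added to P.
  Insert 9 (step 1): P = [9];  Q = [1]
  Insert 4 (step 2): P = [4] / [9];  Q = [1] / [2]
  Insert 6 (step 3): P = [4, 6] / [9];  Q = [1, 3] / [2]
  Insert 3 (step 4): P = [3, 6] / [4] / [9];  Q = [1, 3] / [2] / [4]
  Insert 7 (step 5): P = [3, 6, 7] / [4] / [9];  Q = [1, 3, 5] / [2] / [4]
  Insert 2 (step 6): P = [2, 6, 7] / [3] / [4] / [9];  Q = [1, 3, 5] / [2] / [4] / [6]
  Insert 5 (step 7): P = [2, 5, 7] / [3, 6] / [4] / [9];  Q = [1, 3, 5] / [2, 7] / [4] / [6]
  Insert 1 (step 8): P = [1, 5, 7] / [2, 6] / [3] / [4] / [9];  Q = [1, 3, 5] / [2, 7] / [4] / [6] / [8]
  Insert 8 (step 9): P = [1, 5, 7, 8] / [2, 6] / [3] / [4] / [9];  Q = [1, 3, 5, 9] / [2, 7] / [4] / [6] / [8]
Final shape: (4, 2, 1, 1, 1).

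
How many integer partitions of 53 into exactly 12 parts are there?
p(53, 12 parts) = 27156

Partitions of n into exactly k parts are in bijection with partitions of n − k into at most k parts (subtract 1 from each part). So p(53, exactly 12) = p(41, parts ≤ 12). Computing via the recurrence p(m, j) = p(m, j−1) + p(m−j, j) gives 27156.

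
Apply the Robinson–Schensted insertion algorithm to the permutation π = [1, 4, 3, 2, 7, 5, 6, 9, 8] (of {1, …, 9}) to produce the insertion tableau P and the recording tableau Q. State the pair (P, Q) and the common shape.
P = [1, 2, 5, 6, 8] / [3, 7, 9] / [4];  Q = [1, 2, 5, 7, 8] / [3, 6, 9] / [4];  common shape = (5, 3, 1)

Row-insert the values π_1, π_2, … into P one at a time, bumping the leftmost entry strictly greater than the inserted value down to the next row. The recording tableau Q records, in position (i, j), the step at which that cell was added to P.
  Insert 1 (step 1): P = [1];  Q = [1]
  Insert 4 (step 2): P = [1, 4];  Q = [1, 2]
  Insert 3 (step 3): P = [1, 3] / [4];  Q = [1, 2] / [3]
  Insert 2 (step 4): P = [1, 2] / [3] / [4];  Q = [1, 2] / [3] / [4]
  Insert 7 (step 5): P = [1, 2, 7] / [3] / [4];  Q = [1, 2, 5] / [3] / [4]
  Insert 5 (step 6): P = [1, 2, 5] / [3, 7] / [4];  Q = [1, 2, 5] / [3, 6] / [4]
  Insert 6 (step 7): P = [1, 2, 5, 6] / [3, 7] / [4];  Q = [1, 2, 5, 7] / [3, 6] / [4]
  Insert 9 (step 8): P = [1, 2, 5, 6, 9] / [3, 7] / [4];  Q = [1, 2, 5, 7, 8] / [3, 6] / [4]
  Insert 8 (step 9): P = [1, 2, 5, 6, 8] / [3, 7, 9] / [4];  Q = [1, 2, 5, 7, 8] / [3, 6, 9] / [4]
Final shape: (5, 3, 1).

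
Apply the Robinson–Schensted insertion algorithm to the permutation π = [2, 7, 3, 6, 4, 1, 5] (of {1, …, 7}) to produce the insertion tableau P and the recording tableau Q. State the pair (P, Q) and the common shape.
P = [1, 3, 4, 5] / [2] / [6] / [7];  Q = [1, 2, 4, 7] / [3] / [5] / [6];  common shape = (4, 1, 1, 1)

Row-insert the values π_1, π_2, … into P one at a time, bumping the leftmost entry strictly greater than the inserted value down to the next row. The recording tableau Q records, in position (i, j), the step at which that cell was added to P.
  Insert 2 (step 1): P = [2];  Q = [1]
  Insert 7 (step 2): P = [2, 7];  Q = [1, 2]
  Insert 3 (step 3): P = [2, 3] / [7];  Q = [1, 2] / [3]
  Insert 6 (step 4): P = [2, 3, 6] / [7];  Q = [1, 2, 4] / [3]
  Insert 4 (step 5): P = [2, 3, 4] / [6] / [7];  Q = [1, 2, 4] / [3] / [5]
  Insert 1 (step 6): P = [1, 3, 4] / [2] / [6] / [7];  Q = [1, 2, 4] / [3] / [5] / [6]
  Insert 5 (step 7): P = [1, 3, 4, 5] / [2] / [6] / [7];  Q = [1, 2, 4, 7] / [3] / [5] / [6]
Final shape: (4, 1, 1, 1).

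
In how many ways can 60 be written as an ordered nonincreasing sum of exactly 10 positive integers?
p(60, 10 parts) = 62740

Partitions of n into exactly k parts are in bijection with partitions of n − k into at most k parts (subtract 1 from each part). So p(60, exactly 10) = p(50, parts ≤ 10). Computing via the recurrence p(m, j) = p(m, j−1) + p(m−j, j) gives 62740.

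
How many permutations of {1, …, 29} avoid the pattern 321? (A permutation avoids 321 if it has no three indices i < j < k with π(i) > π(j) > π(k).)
C_29 = 1002242216651368

These 321-avoiding permutations are counted by the Catalan number C_n = (1/(n + 1)) · C(2n, n). For n = 29: C_29 = (1/30) · C(58, 29) = 30067266499541040/30 = 1002242216651368.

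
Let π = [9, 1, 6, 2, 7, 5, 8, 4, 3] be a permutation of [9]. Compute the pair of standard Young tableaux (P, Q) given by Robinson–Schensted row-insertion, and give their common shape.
P = [1, 2, 3, 8] / [4, 7] / [5] / [6] / [9];  Q = [1, 3, 5, 7] / [2, 6] / [4] / [8] / [9];  common shape = (4, 2, 1, 1, 1)

Row-insert the values π_1, π_2, … into P one at a time, bumping the leftmost entry strictly greater than the inserted value down to the next row. The recording tableau Q records, in position (i, j), the step at which that cell was added to P.
  Insert 9 (step 1): P = [9];  Q = [1]
  Insert 1 (step 2): P = [1] / [9];  Q = [1] / [2]
  Insert 6 (step 3): P = [1, 6] / [9];  Q = [1, 3] / [2]
  Insert 2 (step 4): P = [1, 2] / [6] / [9];  Q = [1, 3] / [2] / [4]
  Insert 7 (step 5): P = [1, 2, 7] / [6] / [9];  Q = [1, 3, 5] / [2] / [4]
  Insert 5 (step 6): P = [1, 2, 5] / [6, 7] / [9];  Q = [1, 3, 5] / [2, 6] / [4]
  Insert 8 (step 7): P = [1, 2, 5, 8] / [6, 7] / [9];  Q = [1, 3, 5, 7] / [2, 6] / [4]
  Insert 4 (step 8): P = [1, 2, 4, 8] / [5, 7] / [6] / [9];  Q = [1, 3, 5, 7] / [2, 6] / [4] / [8]
  Insert 3 (step 9): P = [1, 2, 3, 8] / [4, 7] / [5] / [6] / [9];  Q = [1, 3, 5, 7] / [2, 6] / [4] / [8] / [9]
Final shape: (4, 2, 1, 1, 1).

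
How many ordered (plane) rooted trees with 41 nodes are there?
C_40 = 2622127042276492108820

These ordered rooted trees are counted by the Catalan number C_n = (1/(n + 1)) · C(2n, n). For n = 40: C_40 = (1/41) · C(80, 40) = 107507208733336176461620/41 = 2622127042276492108820.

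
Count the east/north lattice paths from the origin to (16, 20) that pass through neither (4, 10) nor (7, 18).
Number of paths = 6643225039

Inclusion–exclusion. Total paths: C(36, 16) = 7307872110. Through P₁: C(14, 4)·C(22, 12) = 647292646. Through P₂: C(25, 7)·C(11, 9) = 26438500. Since P₁ is strictly southwest of P₂, a monotone path through both must visit P₁ then P₂; paths through both = C(14, 4)·C(11, 3)·C(11, 9) = 9084075. Avoid both = 7307872110 − 647292646 − 26438500 + 9084075 = 6643225039.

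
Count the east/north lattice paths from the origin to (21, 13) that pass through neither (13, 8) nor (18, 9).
Number of paths = 544786155

Inclusion–exclusion. Total paths: C(34, 21) = 927983760. Through P₁: C(21, 13)·C(13, 8) = 261891630. Through P₂: C(27, 18)·C(7, 3) = 164038875. Since P₁ is strictly southwest of P₂, a monotone path through both must visit P₁ then P₂; paths through both = C(21, 13)·C(6, 5)·C(7, 3) = 42732900. Avoid both = 927983760 − 261891630 − 164038875 + 42732900 = 544786155.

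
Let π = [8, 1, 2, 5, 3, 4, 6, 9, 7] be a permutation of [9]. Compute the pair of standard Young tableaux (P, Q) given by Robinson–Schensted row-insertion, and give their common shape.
P = [1, 2, 3, 4, 6, 7] / [5, 9] / [8];  Q = [1, 3, 4, 6, 7, 8] / [2, 9] / [5];  common shape = (6, 2, 1)

Row-insert the values π_1, π_2, … into P one at a time, bumping the leftmost entry strictly greater than the inserted value down to the next row. The recording tableau Q records, in position (i, j), the step at which that cell was added to P.
  Insert 8 (step 1): P = [8];  Q = [1]
  Insert 1 (step 2): P = [1] / [8];  Q = [1] / [2]
  Insert 2 (step 3): P = [1, 2] / [8];  Q = [1, 3] / [2]
  Insert 5 (step 4): P = [1, 2, 5] / [8];  Q = [1, 3, 4] / [2]
  Insert 3 (step 5): P = [1, 2, 3] / [5] / [8];  Q = [1, 3, 4] / [2] / [5]
  Insert 4 (step 6): P = [1, 2, 3, 4] / [5] / [8];  Q = [1, 3, 4, 6] / [2] / [5]
  Insert 6 (step 7): P = [1, 2, 3, 4, 6] / [5] / [8];  Q = [1, 3, 4, 6, 7] / [2] / [5]
  Insert 9 (step 8): P = [1, 2, 3, 4, 6, 9] / [5] / [8];  Q = [1, 3, 4, 6, 7, 8] / [2] / [5]
  Insert 7 (step 9): P = [1, 2, 3, 4, 6, 7] / [5, 9] / [8];  Q = [1, 3, 4, 6, 7, 8] / [2, 9] / [5]
Final shape: (6, 2, 1).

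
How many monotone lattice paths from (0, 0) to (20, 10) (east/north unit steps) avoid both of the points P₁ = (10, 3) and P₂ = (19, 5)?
Number of paths = 24322243

Inclusion–exclusion. Total paths: C(30, 20) = 30045015. Through P₁: C(13, 10)·C(17, 10) = 5562128. Through P₂: C(24, 19)·C(6, 1) = 255024. Since P₁ is strictly southwest of P₂, a monotone path through both must visit P₁ then P₂; paths through both = C(13, 10)·C(11, 9)·C(6, 1) = 94380. Avoid both = 30045015 − 5562128 − 255024 + 94380 = 24322243.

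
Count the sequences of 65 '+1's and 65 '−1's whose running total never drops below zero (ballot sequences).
C_65 = 1440418573150919668872489894243865350

These ballot sequences are counted by the Catalan number C_n = (1/(n + 1)) · C(2n, n). For n = 65: C_65 = (1/66) · C(130, 65) = 95067625827960698145584333020095113100/66 = 1440418573150919668872489894243865350.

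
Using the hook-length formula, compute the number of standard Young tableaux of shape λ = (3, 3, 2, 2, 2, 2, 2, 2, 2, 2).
# SYT of shape (3, 3, 2, 2, 2, 2, 2, 2, 2, 2) = 2645370

Hook-length formula: f^λ = n! / Π hook(c), product over all cells c of the Young diagram. For λ = (3, 3, 2, 2, 2, 2, 2, 2, 2, 2), n = 22 boxes. Hook lengths by row (left-to-right, top-to-bottom): [12, 11, 2]; [11, 10, 1]; [9, 8]; [8, 7]; [7, 6]; [6, 5]; [5, 4]; [4, 3]; [3, 2]; [2, 1]. Product of hooks = 424893579264000. So f^λ = 22! / 424893579264000 = 1124000727777607680000 / 424893579264000 = 2645370.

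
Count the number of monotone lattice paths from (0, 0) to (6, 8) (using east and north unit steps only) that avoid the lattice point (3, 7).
Number of paths = 2523

Total paths from (0, 0) to (6, 8): C(14, 6) = 3003. Paths through (3, 7): (paths (0, 0) → (3, 7)) × (paths (3, 7) → (6, 8)) = C(10, 3) · C(4, 3) = 120 · 4 = 480. Avoidance count = 3003 − 480 = 2523.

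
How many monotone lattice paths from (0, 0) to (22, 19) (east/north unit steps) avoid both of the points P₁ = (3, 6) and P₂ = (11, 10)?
Number of paths = 163224885240

Inclusion–exclusion. Total paths: C(41, 22) = 244662670200. Through P₁: C(9, 3)·C(32, 19) = 29179382400. Through P₂: C(21, 11)·C(20, 11) = 59242179360. Since P₁ is strictly southwest of P₂, a monotone path through both must visit P₁ then P₂; paths through both = C(9, 3)·C(12, 8)·C(20, 11) = 6983776800. Avoid both = 244662670200 − 29179382400 − 59242179360 + 6983776800 = 163224885240.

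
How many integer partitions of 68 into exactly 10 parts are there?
p(68, 10 parts) = 157564

Partitions of n into exactly k parts are in bijection with partitions of n − k into at most k parts (subtract 1 from each part). So p(68, exactly 10) = p(58, parts ≤ 10). Computing via the recurrence p(m, j) = p(m, j−1) + p(m−j, j) gives 157564.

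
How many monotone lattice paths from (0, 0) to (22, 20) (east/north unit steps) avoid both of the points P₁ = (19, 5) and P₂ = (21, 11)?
Number of paths = 512478580476

Inclusion–exclusion. Total paths: C(42, 22) = 513791607420. Through P₁: C(24, 19)·C(18, 3) = 34683264. Through P₂: C(32, 21)·C(10, 1) = 1290244800. Since P₁ is strictly southwest of P₂, a monotone path through both must visit P₁ then P₂; paths through both = C(24, 19)·C(8, 2)·C(10, 1) = 11901120. Avoid both = 513791607420 − 34683264 − 1290244800 + 11901120 = 512478580476.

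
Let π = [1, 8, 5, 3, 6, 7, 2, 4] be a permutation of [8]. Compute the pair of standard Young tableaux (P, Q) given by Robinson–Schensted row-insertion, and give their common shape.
P = [1, 2, 4, 7] / [3, 6] / [5] / [8];  Q = [1, 2, 5, 6] / [3, 8] / [4] / [7];  common shape = (4, 2, 1, 1)

Row-insert the values π_1, π_2, … into P one at a time, bumping the leftmost entry strictly greater than the inserted value down to the next row. The recording tableau Q records, in position (i, j), the step at which that cell was added to P.
  Insert 1 (step 1): P = [1];  Q = [1]
  Insert 8 (step 2): P = [1, 8];  Q = [1, 2]
  Insert 5 (step 3): P = [1, 5] / [8];  Q = [1, 2] / [3]
  Insert 3 (step 4): P = [1, 3] / [5] / [8];  Q = [1, 2] / [3] / [4]
  Insert 6 (step 5): P = [1, 3, 6] / [5] / [8];  Q = [1, 2, 5] / [3] / [4]
  Insert 7 (step 6): P = [1, 3, 6, 7] / [5] / [8];  Q = [1, 2, 5, 6] / [3] / [4]
  Insert 2 (step 7): P = [1, 2, 6, 7] / [3] / [5] / [8];  Q = [1, 2, 5, 6] / [3] / [4] / [7]
  Insert 4 (step 8): P = [1, 2, 4, 7] / [3, 6] / [5] / [8];  Q = [1, 2, 5, 6] / [3, 8] / [4] / [7]
Final shape: (4, 2, 1, 1).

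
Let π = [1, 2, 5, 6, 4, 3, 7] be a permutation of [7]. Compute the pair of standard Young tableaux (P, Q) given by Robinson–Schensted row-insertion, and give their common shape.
P = [1, 2, 3, 6, 7] / [4] / [5];  Q = [1, 2, 3, 4, 7] / [5] / [6];  common shape = (5, 1, 1)

Row-insert the values π_1, π_2, … into P one at a time, bumping the leftmost entry strictly greater than the inserted value down to the next row. The recording tableau Q records, in position (i, j), the step at which that cell was added to P.
  Insert 1 (step 1): P = [1];  Q = [1]
  Insert 2 (step 2): P = [1, 2];  Q = [1, 2]
  Insert 5 (step 3): P = [1, 2, 5];  Q = [1, 2, 3]
  Insert 6 (step 4): P = [1, 2, 5, 6];  Q = [1, 2, 3, 4]
  Insert 4 (step 5): P = [1, 2, 4, 6] / [5];  Q = [1, 2, 3, 4] / [5]
  Insert 3 (step 6): P = [1, 2, 3, 6] / [4] / [5];  Q = [1, 2, 3, 4] / [5] / [6]
  Insert 7 (step 7): P = [1, 2, 3, 6, 7] / [4] / [5];  Q = [1, 2, 3, 4, 7] / [5] / [6]
Final shape: (5, 1, 1).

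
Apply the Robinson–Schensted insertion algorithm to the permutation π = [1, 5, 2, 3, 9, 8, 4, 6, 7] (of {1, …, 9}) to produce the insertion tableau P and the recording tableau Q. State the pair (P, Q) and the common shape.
P = [1, 2, 3, 4, 6, 7] / [5, 8] / [9];  Q = [1, 2, 4, 5, 8, 9] / [3, 6] / [7];  common shape = (6, 2, 1)

Row-insert the values π_1, π_2, … into P one at a time, bumping the leftmost entry strictly greater than the inserted value down to the next row. The recording tableau Q records, in position (i, j), the step at which that cell was added to P.
  Insert 1 (step 1): P = [1];  Q = [1]
  Insert 5 (step 2): P = [1, 5];  Q = [1, 2]
  Insert 2 (step 3): P = [1, 2] / [5];  Q = [1, 2] / [3]
  Insert 3 (step 4): P = [1, 2, 3] / [5];  Q = [1, 2, 4] / [3]
  Insert 9 (step 5): P = [1, 2, 3, 9] / [5];  Q = [1, 2, 4, 5] / [3]
  Insert 8 (step 6): P = [1, 2, 3, 8] / [5, 9];  Q = [1, 2, 4, 5] / [3, 6]
  Insert 4 (step 7): P = [1, 2, 3, 4] / [5, 8] / [9];  Q = [1, 2, 4, 5] / [3, 6] / [7]
  Insert 6 (step 8): P = [1, 2, 3, 4, 6] / [5, 8] / [9];  Q = [1, 2, 4, 5, 8] / [3, 6] / [7]
  Insert 7 (step 9): P = [1, 2, 3, 4, 6, 7] / [5, 8] / [9];  Q = [1, 2, 4, 5, 8, 9] / [3, 6] / [7]
Final shape: (6, 2, 1).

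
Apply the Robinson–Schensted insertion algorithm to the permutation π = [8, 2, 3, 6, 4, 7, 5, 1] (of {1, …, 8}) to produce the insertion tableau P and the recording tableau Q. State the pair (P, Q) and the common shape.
P = [1, 3, 4, 5] / [2, 7] / [6] / [8];  Q = [1, 3, 4, 6] / [2, 7] / [5] / [8];  common shape = (4, 2, 1, 1)

Row-insert the values π_1, π_2, … into P one at a time, bumping the leftmost entry strictly greater than the inserted value down to the next row. The recording tableau Q records, in position (i, j), the step at which that cell was added to P.
  Insert 8 (step 1): P = [8];  Q = [1]
  Insert 2 (step 2): P = [2] / [8];  Q = [1] / [2]
  Insert 3 (step 3): P = [2, 3] / [8];  Q = [1, 3] / [2]
  Insert 6 (step 4): P = [2, 3, 6] / [8];  Q = [1, 3, 4] / [2]
  Insert 4 (step 5): P = [2, 3, 4] / [6] / [8];  Q = [1, 3, 4] / [2] / [5]
  Insert 7 (step 6): P = [2, 3, 4, 7] / [6] / [8];  Q = [1, 3, 4, 6] / [2] / [5]
  Insert 5 (step 7): P = [2, 3, 4, 5] / [6, 7] / [8];  Q = [1, 3, 4, 6] / [2, 7] / [5]
  Insert 1 (step 8): P = [1, 3, 4, 5] / [2, 7] / [6] / [8];  Q = [1, 3, 4, 6] / [2, 7] / [5] / [8]
Final shape: (4, 2, 1, 1).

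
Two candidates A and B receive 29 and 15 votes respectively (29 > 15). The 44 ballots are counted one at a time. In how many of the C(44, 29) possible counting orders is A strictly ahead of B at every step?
Strict-lead orderings = 73153696336

Total orderings of the 44 votes with 29 for A: C(44, 29) = 229911617056. By the Bertrand ballot formula (Cycle Lemma / reflection principle), the number of orderings in which A is strictly ahead of B throughout is (p − q)/(p + q) · C(p + q, p) = (29 − 15)/(29 + 15) · 229911617056 = 73153696336.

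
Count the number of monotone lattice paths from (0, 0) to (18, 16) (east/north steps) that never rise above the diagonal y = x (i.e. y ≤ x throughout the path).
Number of paths = 347993910

By the reflection principle (André's argument), the number of monotone paths to (18, 16) with n ≤ m that never go above y = x is C(34, 18) − C(34, 19) = 2203961430 − 1855967520 = 347993910.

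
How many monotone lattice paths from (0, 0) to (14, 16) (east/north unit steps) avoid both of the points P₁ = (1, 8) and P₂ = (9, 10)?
Number of paths = 101099739

Inclusion–exclusion. Total paths: C(30, 14) = 145422675. Through P₁: C(9, 1)·C(21, 13) = 1831410. Through P₂: C(19, 9)·C(11, 5) = 42678636. Since P₁ is strictly southwest of P₂, a monotone path through both must visit P₁ then P₂; paths through both = C(9, 1)·C(10, 8)·C(11, 5) = 187110. Avoid both = 145422675 − 1831410 − 42678636 + 187110 = 101099739.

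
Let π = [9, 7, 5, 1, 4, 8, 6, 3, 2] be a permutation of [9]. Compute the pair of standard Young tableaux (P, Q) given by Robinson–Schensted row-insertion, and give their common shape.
P = [1, 2, 6] / [3, 8] / [4] / [5] / [7] / [9];  Q = [1, 5, 6] / [2, 7] / [3] / [4] / [8] / [9];  common shape = (3, 2, 1, 1, 1, 1)

Row-insert the values π_1, π_2, … into P one at a time, bumping the leftmost entry strictly greater than the inserted value down to the next row. The recording tableau Q records, in position (i, j), the step at which that cell was added to P.
  Insert 9 (step 1): P = [9];  Q = [1]
  Insert 7 (step 2): P = [7] / [9];  Q = [1] / [2]
  Insert 5 (step 3): P = [5] / [7] / [9];  Q = [1] / [2] / [3]
  Insert 1 (step 4): P = [1] / [5] / [7] / [9];  Q = [1] / [2] / [3] / [4]
  Insert 4 (step 5): P = [1, 4] / [5] / [7] / [9];  Q = [1, 5] / [2] / [3] / [4]
  Insert 8 (step 6): P = [1, 4, 8] / [5] / [7] / [9];  Q = [1, 5, 6] / [2] / [3] / [4]
  Insert 6 (step 7): P = [1, 4, 6] / [5, 8] / [7] / [9];  Q = [1, 5, 6] / [2, 7] / [3] / [4]
  Insert 3 (step 8): P = [1, 3, 6] / [4, 8] / [5] / [7] / [9];  Q = [1, 5, 6] / [2, 7] / [3] / [4] / [8]
  Insert 2 (step 9): P = [1, 2, 6] / [3, 8] / [4] / [5] / [7] / [9];  Q = [1, 5, 6] / [2, 7] / [3] / [4] / [8] / [9]
Final shape: (3, 2, 1, 1, 1, 1).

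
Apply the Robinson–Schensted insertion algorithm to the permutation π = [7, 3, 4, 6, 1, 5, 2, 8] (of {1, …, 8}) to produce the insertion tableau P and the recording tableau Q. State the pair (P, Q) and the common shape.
P = [1, 2, 5, 8] / [3, 4] / [6] / [7];  Q = [1, 3, 4, 8] / [2, 6] / [5] / [7];  common shape = (4, 2, 1, 1)

Row-insert the values π_1, π_2, … into P one at a time, bumping the leftmost entry strictly greater than the inserted value down to the next row. The recording tableau Q records, in position (i, j), the step at which that cell was added to P.
  Insert 7 (step 1): P = [7];  Q = [1]
  Insert 3 (step 2): P = [3] / [7];  Q = [1] / [2]
  Insert 4 (step 3): P = [3, 4] / [7];  Q = [1, 3] / [2]
  Insert 6 (step 4): P = [3, 4, 6] / [7];  Q = [1, 3, 4] / [2]
  Insert 1 (step 5): P = [1, 4, 6] / [3] / [7];  Q = [1, 3, 4] / [2] / [5]
  Insert 5 (step 6): P = [1, 4, 5] / [3, 6] / [7];  Q = [1, 3, 4] / [2, 6] / [5]
  Insert 2 (step 7): P = [1, 2, 5] / [3, 4] / [6] / [7];  Q = [1, 3, 4] / [2, 6] / [5] / [7]
  Insert 8 (step 8): P = [1, 2, 5, 8] / [3, 4] / [6] / [7];  Q = [1, 3, 4, 8] / [2, 6] / [5] / [7]
Final shape: (4, 2, 1, 1).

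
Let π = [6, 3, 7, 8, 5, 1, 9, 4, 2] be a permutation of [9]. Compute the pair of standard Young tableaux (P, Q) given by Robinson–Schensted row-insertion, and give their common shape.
P = [1, 2, 8, 9] / [3, 4] / [5, 7] / [6];  Q = [1, 3, 4, 7] / [2, 5] / [6, 8] / [9];  common shape = (4, 2, 2, 1)

Row-insert the values π_1, π_2, … into P one at a time, bumping the leftmost entry strictly greater than the inserted value down to the next row. The recording tableau Q records, in position (i, j), the step at which that cell was added to P.
  Insert 6 (step 1): P = [6];  Q = [1]
  Insert 3 (step 2): P = [3] / [6];  Q = [1] / [2]
  Insert 7 (step 3): P = [3, 7] / [6];  Q = [1, 3] / [2]
  Insert 8 (step 4): P = [3, 7, 8] / [6];  Q = [1, 3, 4] / [2]
  Insert 5 (step 5): P = [3, 5, 8] / [6, 7];  Q = [1, 3, 4] / [2, 5]
  Insert 1 (step 6): P = [1, 5, 8] / [3, 7] / [6];  Q = [1, 3, 4] / [2, 5] / [6]
  Insert 9 (step 7): P = [1, 5, 8, 9] / [3, 7] / [6];  Q = [1, 3, 4, 7] / [2, 5] / [6]
  Insert 4 (step 8): P = [1, 4, 8, 9] / [3, 5] / [6, 7];  Q = [1, 3, 4, 7] / [2, 5] / [6, 8]
  Insert 2 (step 9): P = [1, 2, 8, 9] / [3, 4] / [5, 7] / [6];  Q = [1, 3, 4, 7] / [2, 5] / [6, 8] / [9]
Final shape: (4, 2, 2, 1).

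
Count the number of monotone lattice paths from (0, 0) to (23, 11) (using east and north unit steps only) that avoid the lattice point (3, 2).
Number of paths = 185947710

Total paths from (0, 0) to (23, 11): C(34, 23) = 286097760. Paths through (3, 2): (paths (0, 0) → (3, 2)) × (paths (3, 2) → (23, 11)) = C(5, 3) · C(29, 20) = 10 · 10015005 = 100150050. Avoidance count = 286097760 − 100150050 = 185947710.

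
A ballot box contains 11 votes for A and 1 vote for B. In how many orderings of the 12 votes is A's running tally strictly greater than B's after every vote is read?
Strict-lead orderings = 10

Total orderings of the 12 votes with 11 for A: C(12, 11) = 12. By the Bertrand ballot formula (Cycle Lemma / reflection principle), the number of orderings in which A is strictly ahead of B throughout is (p − q)/(p + q) · C(p + q, p) = (11 − 1)/(11 + 1) · 12 = 10.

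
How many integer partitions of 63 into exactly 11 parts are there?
p(63, 11 parts) = 103226

Partitions of n into exactly k parts are in bijection with partitions of n − k into at most k parts (subtract 1 from each part). So p(63, exactly 11) = p(52, parts ≤ 11). Computing via the recurrence p(m, j) = p(m, j−1) + p(m−j, j) gives 103226.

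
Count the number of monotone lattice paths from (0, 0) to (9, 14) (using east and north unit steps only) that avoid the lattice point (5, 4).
Number of paths = 691064

Total paths from (0, 0) to (9, 14): C(23, 9) = 817190. Paths through (5, 4): (paths (0, 0) → (5, 4)) × (paths (5, 4) → (9, 14)) = C(9, 5) · C(14, 4) = 126 · 1001 = 126126. Avoidance count = 817190 − 126126 = 691064.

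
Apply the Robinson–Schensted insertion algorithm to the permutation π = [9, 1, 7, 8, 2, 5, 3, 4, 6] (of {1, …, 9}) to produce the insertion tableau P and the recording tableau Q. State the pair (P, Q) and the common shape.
P = [1, 2, 3, 4, 6] / [5, 8] / [7] / [9];  Q = [1, 3, 4, 8, 9] / [2, 6] / [5] / [7];  common shape = (5, 2, 1, 1)

Row-insert the values π_1, π_2, … into P one at a time, bumping the leftmost entry strictly greater than the inserted value down to the next row. The recording tableau Q records, in position (i, j), the step at which that cell was added to P.
  Insert 9 (step 1): P = [9];  Q = [1]
  Insert 1 (step 2): P = [1] / [9];  Q = [1] / [2]
  Insert 7 (step 3): P = [1, 7] / [9];  Q = [1, 3] / [2]
  Insert 8 (step 4): P = [1, 7, 8] / [9];  Q = [1, 3, 4] / [2]
  Insert 2 (step 5): P = [1, 2, 8] / [7] / [9];  Q = [1, 3, 4] / [2] / [5]
  Insert 5 (step 6): P = [1, 2, 5] / [7, 8] / [9];  Q = [1, 3, 4] / [2, 6] / [5]
  Insert 3 (step 7): P = [1, 2, 3] / [5, 8] / [7] / [9];  Q = [1, 3, 4] / [2, 6] / [5] / [7]
  Insert 4 (step 8): P = [1, 2, 3, 4] / [5, 8] / [7] / [9];  Q = [1, 3, 4, 8] / [2, 6] / [5] / [7]
  Insert 6 (step 9): P = [1, 2, 3, 4, 6] / [5, 8] / [7] / [9];  Q = [1, 3, 4, 8, 9] / [2, 6] / [5] / [7]
Final shape: (5, 2, 1, 1).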